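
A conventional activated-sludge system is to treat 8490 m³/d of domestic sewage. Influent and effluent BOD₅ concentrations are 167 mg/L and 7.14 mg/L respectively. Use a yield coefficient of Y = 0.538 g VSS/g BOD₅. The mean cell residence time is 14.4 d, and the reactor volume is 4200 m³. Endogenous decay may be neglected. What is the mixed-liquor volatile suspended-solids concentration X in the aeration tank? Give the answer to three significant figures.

X ≈ 2500 mg/L

X = Y·Q·ΔS·θ_c / V = 0.538 × 8490 × (167 − 7.14) × 14.4 / 4200 = 2503 mg/L.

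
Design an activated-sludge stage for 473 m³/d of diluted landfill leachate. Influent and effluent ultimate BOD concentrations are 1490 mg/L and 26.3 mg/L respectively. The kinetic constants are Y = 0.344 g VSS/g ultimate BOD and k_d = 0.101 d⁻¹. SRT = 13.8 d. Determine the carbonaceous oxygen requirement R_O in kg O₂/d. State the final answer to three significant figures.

The observed yield is Y_obs = Y/(1 + k_d·θ_c) = 0.344 / (1 + 0.101 × 13.8) = 0.344 / 2.394 = 0.1437 g VSS per g ultimate BOD removed.
Substrate removed = Q·(S₀ − S) = 473 m³/d × (1490 − 26.3) g/m³ = 6.92×10^5 g/d = 692.3 kg/d.
Net sludge production P_X = 0.1437 × 692.3 = 99.49 kg VSS/d.
R_O = Q·ΔS − 1.42 P_X = 692.3 − 141.3 = 551.1 kg O₂/d.

R_O ≈ 551 kg O₂/d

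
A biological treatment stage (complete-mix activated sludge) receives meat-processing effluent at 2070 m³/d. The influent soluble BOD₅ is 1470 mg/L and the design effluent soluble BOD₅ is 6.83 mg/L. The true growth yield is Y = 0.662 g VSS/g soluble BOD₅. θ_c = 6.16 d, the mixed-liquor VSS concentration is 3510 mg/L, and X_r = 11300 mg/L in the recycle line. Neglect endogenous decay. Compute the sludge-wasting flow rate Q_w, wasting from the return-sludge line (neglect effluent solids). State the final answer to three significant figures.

V·X = Y·Q·ΔS·θ_c gives V = 0.662 × 2070 × (1470 − 6.83) × 6.16 / 3510 = 3519 m³.
Q_w = (V·X)/(θ_c X_r) = 3519 × 3510 / (6.16 × 11300) = 177.4 m³/d.

Q_w ≈ 177 m³/d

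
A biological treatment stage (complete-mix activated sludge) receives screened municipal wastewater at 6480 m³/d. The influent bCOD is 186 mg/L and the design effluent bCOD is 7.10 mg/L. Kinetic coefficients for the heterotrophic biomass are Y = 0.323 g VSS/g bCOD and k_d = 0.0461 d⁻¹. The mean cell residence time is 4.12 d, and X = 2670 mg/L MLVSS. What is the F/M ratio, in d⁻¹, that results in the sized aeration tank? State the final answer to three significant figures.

Rearranging the biomass balance for a CMAS with decay, V = Y·Q·ΔS·θ_c / [X·(1+k_d θ_c)] = 0.323 × 6480 × (186 − 7.10) × 4.12 / [2670 × (1 + 0.0461 × 4.12)] = 1.54×10^6 / 3177 = 485.6 m³.
Food-to-microorganism ratio F/M = Q S₀ / (V X) = 6480 × 186 / (485.6 × 2670) = 0.9297 d⁻¹.

F/M ≈ 0.930 d⁻¹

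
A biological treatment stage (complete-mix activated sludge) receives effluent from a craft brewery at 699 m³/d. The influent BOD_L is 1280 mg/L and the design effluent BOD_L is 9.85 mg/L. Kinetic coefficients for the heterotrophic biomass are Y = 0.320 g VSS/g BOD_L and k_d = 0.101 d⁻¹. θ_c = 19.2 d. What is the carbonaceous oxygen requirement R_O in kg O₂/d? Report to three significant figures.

Observed yield with endogenous decay: Y_obs = Y / (1 + k_d·θ_c) = 0.320 / (1 + 0.101 × 19.2) = 0.320 / 2.939 = 0.1089 g VSS/g BOD_L.
Q·(S₀ − S) = 699 × (1280 − 9.85) × 10⁻³ = 887.8 kg/d removed.
Biomass synthesised: P_X = Y_obs × 887.8 = 96.66 kg VSS/d.
Carbonaceous O₂ demand = substrate oxidised − cell-mass equivalent = 887.8 − 1.42 × 96.66 = 750.6 kg O₂/d.

R_O ≈ 751 kg O₂/d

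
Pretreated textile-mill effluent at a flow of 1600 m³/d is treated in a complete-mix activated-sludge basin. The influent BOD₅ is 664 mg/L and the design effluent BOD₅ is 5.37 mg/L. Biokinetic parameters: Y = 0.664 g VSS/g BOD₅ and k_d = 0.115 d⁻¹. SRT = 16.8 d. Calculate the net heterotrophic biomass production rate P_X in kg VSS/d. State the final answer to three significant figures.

Correct the yield for decay: Y_obs = Y/(1 + k_d θ_c) = 0.664 / (1 + 0.115 × 16.8) = 0.664 / 2.932 = 0.2265.
Substrate removed = Q·(S₀ − S) = 1600 m³/d × (664 − 5.37) g/m³ = 1.05×10^6 g/d = 1054 kg/d.
P_X = Y_obs · Q(S₀ − S) = 0.2265 × 1054 = 238.7 kg VSS/d.

P_X ≈ 239 kg VSS/d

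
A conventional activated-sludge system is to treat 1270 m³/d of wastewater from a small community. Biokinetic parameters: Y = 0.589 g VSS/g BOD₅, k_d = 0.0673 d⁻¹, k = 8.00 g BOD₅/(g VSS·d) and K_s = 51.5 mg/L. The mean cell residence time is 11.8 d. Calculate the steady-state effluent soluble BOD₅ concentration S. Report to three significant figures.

S ≈ 1.72 mg/L

Effluent substrate depends only on kinetics and SRT: S = K_s(1 + k_d θ_c) / [θ_c(Yk − k_d) − 1] = 51.5 × (1 + 0.0673 × 11.8) / [11.8 × (0.589 × 8.00 − 0.0673) − 1] = 92.40 / 53.81 = 1.717 mg/L.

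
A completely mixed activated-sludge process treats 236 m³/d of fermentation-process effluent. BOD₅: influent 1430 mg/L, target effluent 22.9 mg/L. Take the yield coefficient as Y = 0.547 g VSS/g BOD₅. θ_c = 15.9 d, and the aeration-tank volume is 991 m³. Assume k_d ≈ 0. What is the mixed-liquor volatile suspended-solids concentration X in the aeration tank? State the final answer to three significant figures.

From V·X = Y·Q·(S₀ − S)·θ_c (decay neglected): X = 0.547 × 236 × (1430 − 22.9) × 15.9 / 991 = 2914 mg/L.

X ≈ 2910 mg/L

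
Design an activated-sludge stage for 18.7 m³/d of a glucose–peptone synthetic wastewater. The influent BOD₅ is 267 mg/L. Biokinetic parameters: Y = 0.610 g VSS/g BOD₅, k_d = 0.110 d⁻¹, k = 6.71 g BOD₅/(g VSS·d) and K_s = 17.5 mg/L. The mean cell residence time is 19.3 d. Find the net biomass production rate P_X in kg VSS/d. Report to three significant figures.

P_X ≈ 0.973 kg VSS/d

From the Monod/SRT balance for a CMAS, S = K_s·(1+k_d θ_c)/[θ_c·(Y k − k_d) − 1] = 17.5 × (1 + 0.110 × 19.3) / [19.3 × (0.610 × 6.71 − 0.110) − 1] = 54.65 / 75.87 = 0.7203 mg/L.
The observed yield is Y_obs = Y/(1 + k_d·θ_c) = 0.610 / (1 + 0.110 × 19.3) = 0.610 / 3.123 = 0.1953 g VSS per g BOD₅ removed.
Q·(S₀ − S) = 18.7 × (267 − 0.720) × 10⁻³ = 4.979 kg/d removed.
P_X = Y_obs · Q(S₀ − S) = 0.1953 × 4.979 = 0.9726 kg VSS/d.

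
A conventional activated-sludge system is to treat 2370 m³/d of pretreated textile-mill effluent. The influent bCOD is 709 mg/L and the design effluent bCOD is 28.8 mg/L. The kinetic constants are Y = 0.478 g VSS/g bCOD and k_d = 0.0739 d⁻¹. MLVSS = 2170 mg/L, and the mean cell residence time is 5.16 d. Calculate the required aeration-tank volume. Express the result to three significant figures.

From the SRT design equation V = Y Q (S₀−S) θ_c / [X (1 + k_d θ_c)] = 0.478 × 2370 × (709 − 28.8) × 5.16 / [2170 × (1 + 0.0739 × 5.16)] = 3.98×10^6 / 2997 = 1327 m³.

V ≈ 1330 m³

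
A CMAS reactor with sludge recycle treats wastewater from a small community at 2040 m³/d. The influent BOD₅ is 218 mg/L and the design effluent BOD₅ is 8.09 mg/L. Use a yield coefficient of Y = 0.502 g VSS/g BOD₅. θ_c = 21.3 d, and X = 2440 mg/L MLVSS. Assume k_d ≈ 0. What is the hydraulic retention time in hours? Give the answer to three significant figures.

τ ≈ 22.1 h

With k_d = 0 the design equation reduces to V = Y Q (S₀−S) θ_c / X = 0.502 × 2040 × (218 − 8.09) × 21.3 / 2440 = 1877 m³.
τ = V/Q = 1877/2040 = 0.9199 d, or 22.08 h.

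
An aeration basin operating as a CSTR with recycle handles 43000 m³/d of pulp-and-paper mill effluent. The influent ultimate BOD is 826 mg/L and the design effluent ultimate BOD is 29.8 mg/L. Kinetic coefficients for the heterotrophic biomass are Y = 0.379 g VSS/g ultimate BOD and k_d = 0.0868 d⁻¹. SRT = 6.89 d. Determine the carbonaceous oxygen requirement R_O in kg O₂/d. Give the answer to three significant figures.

Correct the yield for decay: Y_obs = Y/(1 + k_d θ_c) = 0.379 / (1 + 0.0868 × 6.89) = 0.379 / 1.598 = 0.2372.
ΔS = 826 − 29.8 = 796.2 mg/L, so the substrate removal rate is 43000 × 796.2/1000 = 34237 kg ultimate BOD/d.
P_X = Y_obs·Q·(S₀ − S) = 0.2372 × 34237 = 8120 kg VSS/d.
R_O = Q·(S₀ − S) − 1.42·P_X = 34237 − 1.42 × 8120 = 22707 kg O₂/d.

R_O ≈ 22700 kg O₂/d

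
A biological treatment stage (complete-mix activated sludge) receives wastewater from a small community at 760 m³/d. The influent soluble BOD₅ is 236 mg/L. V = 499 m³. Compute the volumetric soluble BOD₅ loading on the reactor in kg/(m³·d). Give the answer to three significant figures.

L_v ≈ 0.359 kg soluble BOD₅/(m³·d)

Volumetric loading L_v = Q·S₀ / V = 760 × 236 g/m³ / 499.0 m³ = 359.4 g/(m³·d) = 0.3594 kg soluble BOD₅/(m³·d).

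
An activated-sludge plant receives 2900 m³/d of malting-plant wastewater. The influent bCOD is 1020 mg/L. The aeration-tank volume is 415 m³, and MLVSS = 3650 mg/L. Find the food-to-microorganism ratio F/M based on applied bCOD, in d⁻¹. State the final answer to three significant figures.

F/M = applied load / biomass = Q·S₀/(V·X) = 2900 × 1020 / (415.0 × 3650) = 1.953 d⁻¹.

F/M ≈ 1.95 d⁻¹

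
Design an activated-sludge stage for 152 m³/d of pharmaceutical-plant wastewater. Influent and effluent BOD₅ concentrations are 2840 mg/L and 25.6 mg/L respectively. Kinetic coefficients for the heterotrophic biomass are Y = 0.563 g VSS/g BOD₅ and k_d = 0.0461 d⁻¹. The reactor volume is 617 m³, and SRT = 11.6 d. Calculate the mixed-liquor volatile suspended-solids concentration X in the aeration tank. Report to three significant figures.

X ≈ 2950 mg/L

Solving the biomass balance for X: X = Y Q (S₀−S) θ_c / [V (1+k_d θ_c)] = 0.563 × 152 × (2840 − 25.6) × 11.6 / [617 × (1 + 0.0461 × 11.6)] = 2950 mg/L.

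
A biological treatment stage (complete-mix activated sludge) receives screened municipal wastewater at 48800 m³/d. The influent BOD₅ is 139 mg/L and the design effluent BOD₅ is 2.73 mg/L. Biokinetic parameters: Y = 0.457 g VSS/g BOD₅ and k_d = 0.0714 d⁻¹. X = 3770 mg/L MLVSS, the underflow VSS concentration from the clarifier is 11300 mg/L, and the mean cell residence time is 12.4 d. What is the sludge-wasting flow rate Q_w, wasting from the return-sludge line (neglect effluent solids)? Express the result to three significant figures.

Q_w ≈ 143 m³/d

Steady-state biomass mass balance: V·X·(1 + k_d·θ_c) = Y·Q·(S₀ − S)·θ_c, so V = 0.457 × 48800 × (139 − 2.73) × 12.4 / [3770 × (1 + 0.0714 × 12.4)] = 3.77×10^7 / 7108 = 5302 m³.
Wasting from the return line (neglecting effluent solids): Q_w = V·X / (θ_c·X_r) = 5302 × 3770 / (12.4 × 11300) = 142.6 m³/d.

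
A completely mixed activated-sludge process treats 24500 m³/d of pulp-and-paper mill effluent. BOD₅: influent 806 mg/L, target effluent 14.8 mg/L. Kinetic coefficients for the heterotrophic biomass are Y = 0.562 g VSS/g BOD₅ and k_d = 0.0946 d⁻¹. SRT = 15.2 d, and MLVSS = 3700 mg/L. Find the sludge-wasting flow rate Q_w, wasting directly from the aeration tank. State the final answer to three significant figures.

Q_w ≈ 1210 m³/d

Steady-state biomass mass balance: V·X·(1 + k_d·θ_c) = Y·Q·(S₀ − S)·θ_c, so V = 0.562 × 24500 × (806 − 14.8) × 15.2 / [3700 × (1 + 0.0946 × 15.2)] = 1.66×10^8 / 9020 = 18357 m³.
Wasting from the aeration tank: Q_w = V / θ_c = 18357 / 15.2 = 1208 m³/d.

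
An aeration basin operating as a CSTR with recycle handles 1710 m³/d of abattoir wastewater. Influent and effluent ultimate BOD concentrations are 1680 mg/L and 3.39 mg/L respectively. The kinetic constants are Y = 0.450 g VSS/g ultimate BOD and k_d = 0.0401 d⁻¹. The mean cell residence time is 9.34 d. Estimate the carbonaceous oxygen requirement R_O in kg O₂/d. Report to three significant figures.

Correct the yield for decay: Y_obs = Y/(1 + k_d θ_c) = 0.450 / (1 + 0.0401 × 9.34) = 0.450 / 1.375 = 0.3274.
Substrate removed = Q·(S₀ − S) = 1710 m³/d × (1680 − 3.39) g/m³ = 2.87×10^6 g/d = 2867 kg/d.
P_X = Y_obs·Q·(S₀ − S) = 0.3274 × 2867 = 938.6 kg VSS/d.
R_O = Q·ΔS − 1.42 P_X = 2867 − 1333 = 1534 kg O₂/d.

R_O ≈ 1530 kg O₂/d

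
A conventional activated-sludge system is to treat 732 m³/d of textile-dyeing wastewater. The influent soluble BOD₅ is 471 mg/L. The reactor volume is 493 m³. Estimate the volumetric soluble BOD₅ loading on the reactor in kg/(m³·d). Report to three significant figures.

Volumetric loading L_v = Q·S₀ / V = 732 × 471 g/m³ / 493.0 m³ = 699.3 g/(m³·d) = 0.6993 kg soluble BOD₅/(m³·d).

L_v ≈ 0.699 kg soluble BOD₅/(m³·d)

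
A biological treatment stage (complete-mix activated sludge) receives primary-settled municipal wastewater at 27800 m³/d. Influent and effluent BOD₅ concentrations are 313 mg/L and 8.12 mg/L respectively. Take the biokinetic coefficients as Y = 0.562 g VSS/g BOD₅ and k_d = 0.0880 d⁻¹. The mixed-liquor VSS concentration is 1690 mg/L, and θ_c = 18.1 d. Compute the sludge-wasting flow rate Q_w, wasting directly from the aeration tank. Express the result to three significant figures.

Q_w ≈ 1090 m³/d

Steady-state biomass mass balance: V·X·(1 + k_d·θ_c) = Y·Q·(S₀ − S)·θ_c, so V = 0.562 × 27800 × (313 − 8.12) × 18.1 / [1690 × (1 + 0.0880 × 18.1)] = 8.62×10^7 / 4382 = 19676 m³.
Wasting from the aeration tank: Q_w = V / θ_c = 19676 / 18.1 = 1087 m³/d.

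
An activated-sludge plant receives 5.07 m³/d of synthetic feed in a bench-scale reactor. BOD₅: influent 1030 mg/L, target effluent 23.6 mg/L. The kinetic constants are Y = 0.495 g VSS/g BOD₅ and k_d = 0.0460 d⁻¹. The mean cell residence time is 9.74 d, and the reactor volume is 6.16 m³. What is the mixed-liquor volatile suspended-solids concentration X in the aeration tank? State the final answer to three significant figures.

Solving the biomass balance for X: X = Y Q (S₀−S) θ_c / [V (1+k_d θ_c)] = 0.495 × 5.07 × (1030 − 23.6) × 9.74 / [6.16 × (1 + 0.0460 × 9.74)] = 2758 mg/L.

X ≈ 2760 mg/L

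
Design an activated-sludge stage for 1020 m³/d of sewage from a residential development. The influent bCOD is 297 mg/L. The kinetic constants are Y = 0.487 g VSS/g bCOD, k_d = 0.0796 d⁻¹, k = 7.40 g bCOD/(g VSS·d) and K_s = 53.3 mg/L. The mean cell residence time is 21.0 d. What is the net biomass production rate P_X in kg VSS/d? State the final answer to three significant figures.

Effluent substrate depends only on kinetics and SRT: S = K_s(1 + k_d θ_c) / [θ_c(Yk − k_d) − 1] = 53.3 × (1 + 0.0796 × 21.0) / [21.0 × (0.487 × 7.40 − 0.0796) − 1] = 142.4 / 73.01 = 1.950 mg/L.
The observed yield is Y_obs = Y/(1 + k_d·θ_c) = 0.487 / (1 + 0.0796 × 21.0) = 0.487 / 2.672 = 0.1823 g VSS per g bCOD removed.
ΔS = 297 − 1.95 = 295.1 mg/L, so the substrate removal rate is 1020 × 295.1/1000 = 301.0 kg bCOD/d.
Net biomass production P_X = Y_obs × Q·(S₀ − S) = 0.1823 × 301.0 = 54.86 kg VSS/d.

P_X ≈ 54.9 kg VSS/d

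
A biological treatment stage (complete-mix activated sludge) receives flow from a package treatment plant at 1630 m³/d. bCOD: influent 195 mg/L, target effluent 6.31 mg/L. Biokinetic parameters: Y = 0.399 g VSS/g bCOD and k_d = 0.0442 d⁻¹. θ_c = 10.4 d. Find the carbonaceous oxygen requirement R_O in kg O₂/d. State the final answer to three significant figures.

R_O ≈ 188 kg O₂/d

Y_obs = Y / (1 + k_d θ_c) = 0.399 / (1 + 0.0442 × 10.4) = 0.399 / 1.460 = 0.2733.
Q·(S₀ − S) = 1630 × (195 − 6.31) × 10⁻³ = 307.6 kg/d removed.
P_X = Y_obs·Q·(S₀ − S) = 0.2733 × 307.6 = 84.07 kg VSS/d.
Carbonaceous O₂ demand = substrate oxidised − cell-mass equivalent = 307.6 − 1.42 × 84.07 = 188.2 kg O₂/d.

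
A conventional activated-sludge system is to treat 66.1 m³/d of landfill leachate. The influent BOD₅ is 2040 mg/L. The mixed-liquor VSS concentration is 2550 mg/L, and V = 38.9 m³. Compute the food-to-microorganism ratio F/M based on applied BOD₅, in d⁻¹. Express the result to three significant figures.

F/M = applied load / biomass = Q·S₀/(V·X) = 66.1 × 2040 / (38.90 × 2550) = 1.359 d⁻¹.

F/M ≈ 1.36 d⁻¹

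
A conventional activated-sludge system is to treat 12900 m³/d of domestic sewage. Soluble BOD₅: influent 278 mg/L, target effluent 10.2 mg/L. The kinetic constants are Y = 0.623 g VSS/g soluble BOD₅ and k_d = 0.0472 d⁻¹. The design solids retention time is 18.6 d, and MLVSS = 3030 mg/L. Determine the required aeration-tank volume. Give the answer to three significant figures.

V ≈ 7040 m³

Steady-state biomass mass balance: V·X·(1 + k_d·θ_c) = Y·Q·(S₀ − S)·θ_c, so V = 0.623 × 12900 × (278 − 10.2) × 18.6 / [3030 × (1 + 0.0472 × 18.6)] = 4×10^7 / 5690 = 7035 m³.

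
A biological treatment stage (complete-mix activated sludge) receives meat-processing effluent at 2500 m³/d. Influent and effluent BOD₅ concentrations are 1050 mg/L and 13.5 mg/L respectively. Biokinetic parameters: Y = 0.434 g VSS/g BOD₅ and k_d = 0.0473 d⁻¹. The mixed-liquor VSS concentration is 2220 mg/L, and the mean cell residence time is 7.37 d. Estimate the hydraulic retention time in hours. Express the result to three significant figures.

τ ≈ 26.6 h

Steady-state biomass mass balance: V·X·(1 + k_d·θ_c) = Y·Q·(S₀ − S)·θ_c, so V = 0.434 × 2500 × (1050 − 13.5) × 7.37 / [2220 × (1 + 0.0473 × 7.37)] = 8.29×10^6 / 2994 = 2768 m³.
τ = V/Q = 2768/2500 = 1.107 d, or 26.58 h.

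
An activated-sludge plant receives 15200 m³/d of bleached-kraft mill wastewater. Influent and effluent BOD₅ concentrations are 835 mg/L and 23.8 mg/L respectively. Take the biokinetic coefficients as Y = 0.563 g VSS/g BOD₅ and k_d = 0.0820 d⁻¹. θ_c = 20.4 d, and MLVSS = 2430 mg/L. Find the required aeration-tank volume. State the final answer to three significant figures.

From the SRT design equation V = Y Q (S₀−S) θ_c / [X (1 + k_d θ_c)] = 0.563 × 15200 × (835 − 23.8) × 20.4 / [2430 × (1 + 0.0820 × 20.4)] = 1.42×10^8 / 6495 = 21804 m³.

V ≈ 21800 m³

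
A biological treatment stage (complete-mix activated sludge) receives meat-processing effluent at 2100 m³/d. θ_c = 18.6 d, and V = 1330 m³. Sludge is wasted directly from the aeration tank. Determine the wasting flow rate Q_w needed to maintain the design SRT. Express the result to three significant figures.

With mixed-liquor wasting, θ_c = V/Q_w, so Q_w = V/θ_c = 1330/18.6 = 71.51 m³/d.

Q_w ≈ 71.5 m³/d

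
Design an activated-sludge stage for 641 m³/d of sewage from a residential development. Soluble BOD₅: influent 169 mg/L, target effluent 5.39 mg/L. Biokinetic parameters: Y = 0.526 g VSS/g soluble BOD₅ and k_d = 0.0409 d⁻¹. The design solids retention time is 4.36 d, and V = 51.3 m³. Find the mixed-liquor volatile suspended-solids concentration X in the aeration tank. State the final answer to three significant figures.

X = Y·Q·ΔS·θ_c / [V·(1 + k_d θ_c)] = 0.526 × 641 × (169 − 5.39) × 4.36 / [51.3 × (1 + 0.0409 × 4.36)] = 3979 mg/L.

X ≈ 3980 mg/L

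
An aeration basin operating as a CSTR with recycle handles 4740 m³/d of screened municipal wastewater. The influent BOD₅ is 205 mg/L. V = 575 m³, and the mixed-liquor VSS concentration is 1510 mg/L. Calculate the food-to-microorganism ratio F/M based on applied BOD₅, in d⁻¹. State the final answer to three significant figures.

F/M = applied load / biomass = Q·S₀/(V·X) = 4740 × 205 / (575.0 × 1510) = 1.119 d⁻¹.

F/M ≈ 1.12 d⁻¹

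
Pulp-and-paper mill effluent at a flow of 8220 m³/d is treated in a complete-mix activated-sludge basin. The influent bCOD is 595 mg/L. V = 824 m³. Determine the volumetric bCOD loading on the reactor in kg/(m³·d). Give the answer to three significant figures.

L_v ≈ 5.94 kg bCOD/(m³·d)

Applied bCOD load per unit volume = Q·S₀/V = (8220 × 595/1000)/824.0 = 5.936 kg bCOD·m⁻³·d⁻¹.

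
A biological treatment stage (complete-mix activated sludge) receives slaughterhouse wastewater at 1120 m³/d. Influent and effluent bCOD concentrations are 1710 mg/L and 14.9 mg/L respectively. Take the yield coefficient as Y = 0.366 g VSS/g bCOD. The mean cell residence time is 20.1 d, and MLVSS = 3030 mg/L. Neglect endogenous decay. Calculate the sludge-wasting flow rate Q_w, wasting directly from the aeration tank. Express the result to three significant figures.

Q_w ≈ 229 m³/d

Biomass mass balance (decay neglected): V·X = Y·Q·(S₀ − S)·θ_c, so V = 0.366 × 1120 × (1710 − 14.9) × 20.1 / 3030 = 4609 m³.
Wasting from the aeration tank: Q_w = V / θ_c = 4609 / 20.1 = 229.3 m³/d.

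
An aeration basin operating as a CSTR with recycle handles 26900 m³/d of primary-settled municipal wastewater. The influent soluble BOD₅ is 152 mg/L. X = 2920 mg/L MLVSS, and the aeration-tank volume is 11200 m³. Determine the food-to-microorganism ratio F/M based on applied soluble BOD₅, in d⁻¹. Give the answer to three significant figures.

F/M = applied load / biomass = Q·S₀/(V·X) = 26900 × 152 / (11200 × 2920) = 0.1250 d⁻¹.

F/M ≈ 0.125 d⁻¹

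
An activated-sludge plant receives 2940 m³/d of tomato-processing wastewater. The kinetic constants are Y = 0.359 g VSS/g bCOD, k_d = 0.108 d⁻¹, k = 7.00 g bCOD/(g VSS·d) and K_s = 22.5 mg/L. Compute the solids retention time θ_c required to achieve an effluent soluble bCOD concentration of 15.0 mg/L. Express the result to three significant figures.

Specific growth rate at S = 15.0 mg/L: μ = YkS/(K_s+S) = 0.359·7.00·15.0/(22.5+15.0) = 1.005 d⁻¹.
Then 1/θ_c = μ − k_d = 1.005 − 0.108 = 0.8972 d⁻¹, giving θ_c = 1.115 d.

θ_c ≈ 1.11 d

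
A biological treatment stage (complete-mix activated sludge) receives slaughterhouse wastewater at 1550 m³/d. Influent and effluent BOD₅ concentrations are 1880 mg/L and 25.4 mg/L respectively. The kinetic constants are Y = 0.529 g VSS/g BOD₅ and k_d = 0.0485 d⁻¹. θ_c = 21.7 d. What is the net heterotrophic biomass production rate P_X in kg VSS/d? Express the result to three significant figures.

P_X ≈ 741 kg VSS/d

Observed yield with endogenous decay: Y_obs = Y / (1 + k_d·θ_c) = 0.529 / (1 + 0.0485 × 21.7) = 0.529 / 2.052 = 0.2577 g VSS/g BOD₅.
Substrate removed = Q·(S₀ − S) = 1550 m³/d × (1880 − 25.4) g/m³ = 2.87×10^6 g/d = 2875 kg/d.
Biomass produced: P_X = Y_obs·Q·ΔS = 0.2577 × 2875 ≈ 740.9 kg VSS/d.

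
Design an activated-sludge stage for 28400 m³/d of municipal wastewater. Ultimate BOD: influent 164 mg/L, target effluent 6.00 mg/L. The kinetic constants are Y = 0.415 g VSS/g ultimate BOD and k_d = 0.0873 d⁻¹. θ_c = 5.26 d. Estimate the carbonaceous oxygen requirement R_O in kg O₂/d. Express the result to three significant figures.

R_O ≈ 2680 kg O₂/d

Correct the yield for decay: Y_obs = Y/(1 + k_d θ_c) = 0.415 / (1 + 0.0873 × 5.26) = 0.415 / 1.459 = 0.2844.
Q·(S₀ − S) = 28400 × (164 − 6.00) × 10⁻³ = 4487 kg/d removed.
Biomass synthesised: P_X = Y_obs × 4487 = 1276 kg VSS/d.
R_O = Q·(S₀ − S) − 1.42·P_X = 4487 − 1.42 × 1276 = 2675 kg O₂/d.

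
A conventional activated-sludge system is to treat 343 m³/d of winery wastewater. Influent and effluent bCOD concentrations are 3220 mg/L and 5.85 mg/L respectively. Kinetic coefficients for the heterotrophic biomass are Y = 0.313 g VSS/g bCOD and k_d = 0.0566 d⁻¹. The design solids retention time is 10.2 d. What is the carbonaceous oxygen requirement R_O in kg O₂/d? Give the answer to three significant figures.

Y_obs = Y / (1 + k_d θ_c) = 0.313 / (1 + 0.0566 × 10.2) = 0.313 / 1.577 = 0.1984.
ΔS = 3220 − 5.85 = 3214 mg/L, so the substrate removal rate is 343 × 3214/1000 = 1102 kg bCOD/d.
Biomass synthesised: P_X = Y_obs × 1102 = 218.8 kg VSS/d.
Carbonaceous O₂ demand = substrate oxidised − cell-mass equivalent = 1102 − 1.42 × 218.8 = 791.8 kg O₂/d.

R_O ≈ 792 kg O₂/d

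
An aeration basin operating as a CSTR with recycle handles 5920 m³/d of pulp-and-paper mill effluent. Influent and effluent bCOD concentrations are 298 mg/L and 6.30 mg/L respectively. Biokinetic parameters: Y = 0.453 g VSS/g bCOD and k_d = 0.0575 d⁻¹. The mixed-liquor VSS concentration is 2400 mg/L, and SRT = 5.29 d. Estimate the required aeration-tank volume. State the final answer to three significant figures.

V ≈ 1320 m³

Rearranging the biomass balance for a CMAS with decay, V = Y·Q·ΔS·θ_c / [X·(1+k_d θ_c)] = 0.453 × 5920 × (298 − 6.30) × 5.29 / [2400 × (1 + 0.0575 × 5.29)] = 4.14×10^6 / 3130 = 1322 m³.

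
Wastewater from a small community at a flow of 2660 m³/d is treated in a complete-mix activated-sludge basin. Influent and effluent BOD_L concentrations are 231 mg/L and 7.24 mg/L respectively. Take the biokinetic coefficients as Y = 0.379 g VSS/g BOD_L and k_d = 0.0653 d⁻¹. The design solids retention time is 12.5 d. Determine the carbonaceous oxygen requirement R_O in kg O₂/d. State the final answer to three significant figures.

Correct the yield for decay: Y_obs = Y/(1 + k_d θ_c) = 0.379 / (1 + 0.0653 × 12.5) = 0.379 / 1.816 = 0.2087.
Q·(S₀ − S) = 2660 × (231 − 7.24) × 10⁻³ = 595.2 kg/d removed.
Net sludge production P_X = 0.2087 × 595.2 = 124.2 kg VSS/d.
Carbonaceous O₂ demand = substrate oxidised − cell-mass equivalent = 595.2 − 1.42 × 124.2 = 418.8 kg O₂/d.

R_O ≈ 419 kg O₂/d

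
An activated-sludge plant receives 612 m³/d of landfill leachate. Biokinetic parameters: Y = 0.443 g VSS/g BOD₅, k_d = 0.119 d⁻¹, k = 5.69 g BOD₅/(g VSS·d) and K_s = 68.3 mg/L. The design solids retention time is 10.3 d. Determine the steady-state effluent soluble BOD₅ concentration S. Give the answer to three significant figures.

S ≈ 6.40 mg/L

Effluent substrate depends only on kinetics and SRT: S = K_s(1 + k_d θ_c) / [θ_c(Yk − k_d) − 1] = 68.3 × (1 + 0.119 × 10.3) / [10.3 × (0.443 × 5.69 − 0.119) − 1] = 152.0 / 23.74 = 6.404 mg/L.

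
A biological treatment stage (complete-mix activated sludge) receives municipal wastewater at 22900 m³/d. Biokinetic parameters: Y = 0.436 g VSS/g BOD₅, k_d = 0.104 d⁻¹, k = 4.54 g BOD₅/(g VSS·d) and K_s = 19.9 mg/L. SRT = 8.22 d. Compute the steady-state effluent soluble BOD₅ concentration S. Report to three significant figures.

From the Monod/SRT balance for a CMAS, S = K_s·(1+k_d θ_c)/[θ_c·(Y k − k_d) − 1] = 19.9 × (1 + 0.104 × 8.22) / [8.22 × (0.436 × 4.54 − 0.104) − 1] = 36.91 / 14.42 = 2.560 mg/L.

S ≈ 2.56 mg/L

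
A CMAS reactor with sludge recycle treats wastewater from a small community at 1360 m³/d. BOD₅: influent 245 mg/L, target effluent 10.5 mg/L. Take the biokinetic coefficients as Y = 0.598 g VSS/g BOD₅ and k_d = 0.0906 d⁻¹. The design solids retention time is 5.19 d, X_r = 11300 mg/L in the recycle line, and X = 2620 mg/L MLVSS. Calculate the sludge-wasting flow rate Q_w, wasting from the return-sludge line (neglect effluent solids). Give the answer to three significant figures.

Rearranging the biomass balance for a CMAS with decay, V = Y·Q·ΔS·θ_c / [X·(1+k_d θ_c)] = 0.598 × 1360 × (245 − 10.5) × 5.19 / [2620 × (1 + 0.0906 × 5.19)] = 9.9×10^5 / 3852 = 257.0 m³.
Wasting from the return line (neglecting effluent solids): Q_w = V·X / (θ_c·X_r) = 257.0 × 2620 / (5.19 × 11300) = 11.48 m³/d.

Q_w ≈ 11.5 m³/d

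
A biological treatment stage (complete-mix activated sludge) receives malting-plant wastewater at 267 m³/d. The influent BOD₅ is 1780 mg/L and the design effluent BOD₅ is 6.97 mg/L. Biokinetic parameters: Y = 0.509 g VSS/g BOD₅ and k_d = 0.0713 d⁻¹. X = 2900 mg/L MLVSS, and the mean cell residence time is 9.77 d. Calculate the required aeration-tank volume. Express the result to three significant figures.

Steady-state biomass mass balance: V·X·(1 + k_d·θ_c) = Y·Q·(S₀ − S)·θ_c, so V = 0.509 × 267 × (1780 − 6.97) × 9.77 / [2900 × (1 + 0.0713 × 9.77)] = 2.35×10^6 / 4920 = 478.5 m³.

V ≈ 478 m³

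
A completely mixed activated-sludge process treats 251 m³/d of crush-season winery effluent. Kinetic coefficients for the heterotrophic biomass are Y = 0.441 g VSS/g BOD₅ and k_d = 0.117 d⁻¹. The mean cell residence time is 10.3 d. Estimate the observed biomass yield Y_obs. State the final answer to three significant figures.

Y_obs ≈ 0.200 g VSS/g BOD₅

Correct the yield for decay: Y_obs = Y/(1 + k_d θ_c) = 0.441 / (1 + 0.117 × 10.3) = 0.441 / 2.205 = 0.2000.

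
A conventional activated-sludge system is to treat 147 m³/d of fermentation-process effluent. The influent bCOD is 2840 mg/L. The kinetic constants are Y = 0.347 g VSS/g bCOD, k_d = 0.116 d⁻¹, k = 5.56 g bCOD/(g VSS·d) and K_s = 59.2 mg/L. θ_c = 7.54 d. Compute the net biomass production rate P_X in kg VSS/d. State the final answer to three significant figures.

From the Monod/SRT balance for a CMAS, S = K_s·(1+k_d θ_c)/[θ_c·(Y k − k_d) − 1] = 59.2 × (1 + 0.116 × 7.54) / [7.54 × (0.347 × 5.56 − 0.116) − 1] = 111.0 / 12.67 = 8.757 mg/L.
Observed yield with endogenous decay: Y_obs = Y / (1 + k_d·θ_c) = 0.347 / (1 + 0.116 × 7.54) = 0.347 / 1.875 = 0.1851 g VSS/g bCOD.
Mass of bCOD removed per day: Q(S₀ − S) = 147 × 2831 g/m³ = 416.2 kg/d.
So the net sludge growth is P_X = 0.1851 × 416.2 = 77.04 kg VSS/d.

P_X ≈ 77.0 kg VSS/d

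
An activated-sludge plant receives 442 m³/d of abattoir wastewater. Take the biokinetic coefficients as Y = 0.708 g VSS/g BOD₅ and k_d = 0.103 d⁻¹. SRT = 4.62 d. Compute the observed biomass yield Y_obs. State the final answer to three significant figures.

Y_obs ≈ 0.480 g VSS/g BOD₅

Observed yield with endogenous decay: Y_obs = Y / (1 + k_d·θ_c) = 0.708 / (1 + 0.103 × 4.62) = 0.708 / 1.476 = 0.4797 g VSS/g BOD₅.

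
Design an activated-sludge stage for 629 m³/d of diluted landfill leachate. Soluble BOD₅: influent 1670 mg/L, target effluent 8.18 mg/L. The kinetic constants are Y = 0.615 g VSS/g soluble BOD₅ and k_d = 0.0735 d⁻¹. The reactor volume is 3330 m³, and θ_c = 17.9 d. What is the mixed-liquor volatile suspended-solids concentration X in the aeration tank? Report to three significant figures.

X ≈ 1490 mg/L

From V·X·(1 + k_d·θ_c) = Y·Q·(S₀ − S)·θ_c: X = 0.615 × 629 × (1670 − 8.18) × 17.9 / [3330 × (1 + 0.0735 × 17.9)] = 1492 mg/L.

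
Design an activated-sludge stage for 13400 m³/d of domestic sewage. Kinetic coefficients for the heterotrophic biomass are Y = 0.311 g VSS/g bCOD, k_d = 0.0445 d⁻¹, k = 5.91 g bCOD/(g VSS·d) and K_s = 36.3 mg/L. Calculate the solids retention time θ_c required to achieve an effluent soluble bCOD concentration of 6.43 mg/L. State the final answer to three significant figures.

θ_c ≈ 4.31 d

At the target effluent, Y k S/(K_s+S) = 0.311×5.91×6.43/42.73 = 0.2766 d⁻¹.
θ_c = 1/(μ − k_d) = 1/(0.2766 − 0.0445) = 1/0.2321 = 4.309 d.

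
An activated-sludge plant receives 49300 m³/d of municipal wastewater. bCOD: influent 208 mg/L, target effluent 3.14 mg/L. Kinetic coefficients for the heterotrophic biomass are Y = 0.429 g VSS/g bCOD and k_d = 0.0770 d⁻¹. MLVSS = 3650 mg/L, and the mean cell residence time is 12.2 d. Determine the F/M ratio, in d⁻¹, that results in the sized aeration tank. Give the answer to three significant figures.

F/M ≈ 0.376 d⁻¹

Steady-state biomass mass balance: V·X·(1 + k_d·θ_c) = Y·Q·(S₀ − S)·θ_c, so V = 0.429 × 49300 × (208 − 3.14) × 12.2 / [3650 × (1 + 0.0770 × 12.2)] = 5.29×10^7 / 7079 = 7467 m³.
F/M = applied load / biomass = Q·S₀/(V·X) = 49300 × 208 / (7467 × 3650) = 0.3762 d⁻¹.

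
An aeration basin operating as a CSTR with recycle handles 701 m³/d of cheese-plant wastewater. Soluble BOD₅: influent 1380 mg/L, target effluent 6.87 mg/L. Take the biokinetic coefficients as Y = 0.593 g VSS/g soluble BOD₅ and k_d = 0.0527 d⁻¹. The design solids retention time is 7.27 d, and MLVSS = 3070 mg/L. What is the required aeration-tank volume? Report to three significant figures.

From the SRT design equation V = Y Q (S₀−S) θ_c / [X (1 + k_d θ_c)] = 0.593 × 701 × (1380 − 6.87) × 7.27 / [3070 × (1 + 0.0527 × 7.27)] = 4.15×10^6 / 4246 = 977.3 m³.

V ≈ 977 m³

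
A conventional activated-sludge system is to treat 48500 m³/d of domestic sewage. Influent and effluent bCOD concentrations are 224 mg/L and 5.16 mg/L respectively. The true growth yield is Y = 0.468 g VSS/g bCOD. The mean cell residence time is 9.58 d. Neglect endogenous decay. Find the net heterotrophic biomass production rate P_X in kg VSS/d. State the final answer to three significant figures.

P_X ≈ 4970 kg VSS/d

With endogenous decay neglected, the observed yield equals the true yield: Y_obs = Y = 0.468 g VSS/g bCOD.
Substrate removed = Q·(S₀ − S) = 48500 m³/d × (224 − 5.16) g/m³ = 1.06×10^7 g/d = 10614 kg/d.
P_X = Y_obs · Q(S₀ − S) = 0.4680 × 10614 = 4967 kg VSS/d.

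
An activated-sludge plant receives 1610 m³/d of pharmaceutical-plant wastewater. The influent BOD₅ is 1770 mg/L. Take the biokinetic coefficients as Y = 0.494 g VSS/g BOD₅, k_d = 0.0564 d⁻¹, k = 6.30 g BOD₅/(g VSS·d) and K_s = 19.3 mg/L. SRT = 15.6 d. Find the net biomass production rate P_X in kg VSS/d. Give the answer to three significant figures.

From the Monod/SRT balance for a CMAS, S = K_s·(1+k_d θ_c)/[θ_c·(Y k − k_d) − 1] = 19.3 × (1 + 0.0564 × 15.6) / [15.6 × (0.494 × 6.30 − 0.0564) − 1] = 36.28 / 46.67 = 0.7774 mg/L.
Y_obs = Y / (1 + k_d θ_c) = 0.494 / (1 + 0.0564 × 15.6) = 0.494 / 1.880 = 0.2628.
ΔS = 1770 − 0.777 = 1769 mg/L, so the substrate removal rate is 1610 × 1769/1000 = 2848 kg BOD₅/d.
P_X = Y_obs · Q(S₀ − S) = 0.2628 × 2848 = 748.5 kg VSS/d.

P_X ≈ 749 kg VSS/d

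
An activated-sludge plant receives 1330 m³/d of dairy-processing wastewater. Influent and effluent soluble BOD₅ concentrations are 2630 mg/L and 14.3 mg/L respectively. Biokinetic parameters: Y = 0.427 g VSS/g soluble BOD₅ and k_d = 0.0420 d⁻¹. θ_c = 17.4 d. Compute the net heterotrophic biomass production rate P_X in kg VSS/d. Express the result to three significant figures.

The observed yield is Y_obs = Y/(1 + k_d·θ_c) = 0.427 / (1 + 0.0420 × 17.4) = 0.427 / 1.731 = 0.2467 g VSS per g soluble BOD₅ removed.
ΔS = 2630 − 14.3 = 2616 mg/L, so the substrate removal rate is 1330 × 2616/1000 = 3479 kg soluble BOD₅/d.
So the net sludge growth is P_X = 0.2467 × 3479 = 858.3 kg VSS/d.

P_X ≈ 858 kg VSS/d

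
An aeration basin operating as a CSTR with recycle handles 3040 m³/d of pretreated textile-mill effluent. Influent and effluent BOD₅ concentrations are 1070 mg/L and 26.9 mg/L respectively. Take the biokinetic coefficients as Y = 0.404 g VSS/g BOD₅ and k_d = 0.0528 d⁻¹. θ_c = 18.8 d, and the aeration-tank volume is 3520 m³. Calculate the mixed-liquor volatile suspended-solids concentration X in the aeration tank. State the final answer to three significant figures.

X ≈ 3430 mg/L

From V·X·(1 + k_d·θ_c) = Y·Q·(S₀ − S)·θ_c: X = 0.404 × 3040 × (1070 − 26.9) × 18.8 / [3520 × (1 + 0.0528 × 18.8)] = 3434 mg/L.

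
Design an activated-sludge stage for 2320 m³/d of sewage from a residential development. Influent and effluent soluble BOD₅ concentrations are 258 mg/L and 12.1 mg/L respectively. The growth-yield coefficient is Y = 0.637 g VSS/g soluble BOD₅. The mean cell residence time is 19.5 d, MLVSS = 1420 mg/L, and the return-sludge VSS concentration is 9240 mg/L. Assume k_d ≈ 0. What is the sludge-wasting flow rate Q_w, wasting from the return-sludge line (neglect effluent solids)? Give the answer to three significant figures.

Q_w ≈ 39.3 m³/d

V·X = Y·Q·ΔS·θ_c gives V = 0.637 × 2320 × (258 − 12.1) × 19.5 / 1420 = 4990 m³.
Q_w = (V·X)/(θ_c X_r) = 4990 × 1420 / (19.5 × 9240) = 39.33 m³/d.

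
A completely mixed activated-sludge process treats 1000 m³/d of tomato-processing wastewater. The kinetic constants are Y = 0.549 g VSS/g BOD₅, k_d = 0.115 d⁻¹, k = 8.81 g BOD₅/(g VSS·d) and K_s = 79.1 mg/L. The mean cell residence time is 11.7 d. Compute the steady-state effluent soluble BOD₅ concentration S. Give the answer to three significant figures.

For a completely mixed reactor with recycle the Lawrence–McCarty relation gives S = K_s·(1 + k_d·θ_c) / [θ_c·(Y·k − k_d) − 1] = 79.1 × (1 + 0.115 × 11.7) / [11.7 × (0.549 × 8.81 − 0.115) − 1] = 185.5 / 54.24 = 3.420 mg/L.

S ≈ 3.42 mg/L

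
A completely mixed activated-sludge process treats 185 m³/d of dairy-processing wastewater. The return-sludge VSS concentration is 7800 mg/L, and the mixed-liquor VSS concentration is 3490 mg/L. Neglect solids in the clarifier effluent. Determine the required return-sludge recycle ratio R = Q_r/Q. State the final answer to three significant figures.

R ≈ 0.810

R = Q_r/Q = X/(X_r − X) = 3490 / (7800 − 3490) = 0.8097.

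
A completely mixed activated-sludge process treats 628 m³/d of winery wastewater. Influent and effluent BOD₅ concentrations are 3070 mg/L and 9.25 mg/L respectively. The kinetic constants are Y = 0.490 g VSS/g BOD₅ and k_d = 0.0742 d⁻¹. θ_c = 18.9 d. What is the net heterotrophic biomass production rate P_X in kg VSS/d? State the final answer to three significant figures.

Observed yield with endogenous decay: Y_obs = Y / (1 + k_d·θ_c) = 0.490 / (1 + 0.0742 × 18.9) = 0.490 / 2.402 = 0.2040 g VSS/g BOD₅.
ΔS = 3070 − 9.25 = 3061 mg/L, so the substrate removal rate is 628 × 3061/1000 = 1922 kg BOD₅/d.
So the net sludge growth is P_X = 0.2040 × 1922 = 392.1 kg VSS/d.

P_X ≈ 392 kg VSS/d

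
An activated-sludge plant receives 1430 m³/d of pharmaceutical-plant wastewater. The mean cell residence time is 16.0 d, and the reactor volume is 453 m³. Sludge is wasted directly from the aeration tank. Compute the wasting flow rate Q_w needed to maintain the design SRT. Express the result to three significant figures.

Q_w ≈ 28.3 m³/d

For wasting at MLVSS concentration, Q_w = V/θ_c = 453.0/16.0 = 28.31 m³/d.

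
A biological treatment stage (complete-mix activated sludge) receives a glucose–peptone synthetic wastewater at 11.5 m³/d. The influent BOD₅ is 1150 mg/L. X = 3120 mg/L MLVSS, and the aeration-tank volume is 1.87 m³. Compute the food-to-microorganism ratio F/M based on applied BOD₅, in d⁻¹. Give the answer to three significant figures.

Food-to-microorganism ratio F/M = Q S₀ / (V X) = 11.5 × 1150 / (1.870 × 3120) = 2.267 d⁻¹.

F/M ≈ 2.27 d⁻¹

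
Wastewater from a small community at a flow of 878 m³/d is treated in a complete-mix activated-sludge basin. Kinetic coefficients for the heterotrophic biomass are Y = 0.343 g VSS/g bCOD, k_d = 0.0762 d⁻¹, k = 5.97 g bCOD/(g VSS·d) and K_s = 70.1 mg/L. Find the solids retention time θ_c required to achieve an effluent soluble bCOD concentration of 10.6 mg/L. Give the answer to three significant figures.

From 1/θ_c = Y·k·S/(K_s + S) − k_d: Y·k·S/(K_s+S) = 0.343 × 5.97 × 10.6 / (70.1 + 10.6) = 0.2690 d⁻¹.
Then 1/θ_c = μ − k_d = 0.2690 − 0.0762 = 0.1928 d⁻¹, giving θ_c = 5.188 d.

θ_c ≈ 5.19 d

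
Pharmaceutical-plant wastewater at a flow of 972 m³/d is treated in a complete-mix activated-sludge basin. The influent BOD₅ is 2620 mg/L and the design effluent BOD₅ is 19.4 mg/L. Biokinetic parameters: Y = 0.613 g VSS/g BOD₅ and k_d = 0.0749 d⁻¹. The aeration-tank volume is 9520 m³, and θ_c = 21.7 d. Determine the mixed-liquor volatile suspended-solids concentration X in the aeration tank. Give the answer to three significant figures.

X = Y·Q·ΔS·θ_c / [V·(1 + k_d θ_c)] = 0.613 × 972 × (2620 − 19.4) × 21.7 / [9520 × (1 + 0.0749 × 21.7)] = 1345 mg/L.

X ≈ 1350 mg/L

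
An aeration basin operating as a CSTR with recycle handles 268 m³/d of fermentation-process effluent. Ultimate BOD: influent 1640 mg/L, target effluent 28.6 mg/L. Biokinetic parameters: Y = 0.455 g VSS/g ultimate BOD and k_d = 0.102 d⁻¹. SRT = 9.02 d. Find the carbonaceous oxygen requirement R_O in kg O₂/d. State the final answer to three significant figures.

Observed yield with endogenous decay: Y_obs = Y / (1 + k_d·θ_c) = 0.455 / (1 + 0.102 × 9.02) = 0.455 / 1.920 = 0.2370 g VSS/g ultimate BOD.
Mass of ultimate BOD removed per day: Q(S₀ − S) = 268 × 1611 g/m³ = 431.9 kg/d.
P_X = Y_obs·Q·(S₀ − S) = 0.2370 × 431.9 = 102.3 kg VSS/d.
R_O = Q·ΔS − 1.42 P_X = 431.9 − 145.3 = 286.5 kg O₂/d.

R_O ≈ 287 kg O₂/d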